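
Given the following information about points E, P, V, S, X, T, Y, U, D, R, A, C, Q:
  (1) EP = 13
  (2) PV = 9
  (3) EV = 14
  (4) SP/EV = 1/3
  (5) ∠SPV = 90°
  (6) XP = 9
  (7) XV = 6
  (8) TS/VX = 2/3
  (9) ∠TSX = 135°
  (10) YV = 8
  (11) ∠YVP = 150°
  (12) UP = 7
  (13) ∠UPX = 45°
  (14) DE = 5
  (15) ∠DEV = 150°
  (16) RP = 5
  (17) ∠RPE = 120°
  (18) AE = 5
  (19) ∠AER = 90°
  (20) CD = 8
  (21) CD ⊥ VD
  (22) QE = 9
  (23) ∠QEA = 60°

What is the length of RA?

Step 1: By the law of cosines on triangle EPR: ER² = 13² + 5² − 2·13·5·cos(120°) = 259, so ER ≈ 16.09.
Step 2: By the law of cosines on triangle REA: RA² = 16.09² + 5² − 2·16.09·5·cos(90°) = 284, so RA = 2·√71.

Therefore, the length of RA = 2·√71.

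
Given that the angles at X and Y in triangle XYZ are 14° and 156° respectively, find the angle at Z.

angle Z = 180 - 14 - 156 = 10 degrees.

10 degrees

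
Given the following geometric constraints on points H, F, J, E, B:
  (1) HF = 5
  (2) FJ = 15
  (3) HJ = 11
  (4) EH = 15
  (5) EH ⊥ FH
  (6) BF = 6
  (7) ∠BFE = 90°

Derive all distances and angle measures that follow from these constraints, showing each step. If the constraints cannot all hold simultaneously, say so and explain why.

The constraints are consistent.

Step 1: From FH = 5, HE = 15, and ∠FHE = 90°, by the law of cosines:
  FE² = FH² + HE² - 2·FH·HE·cos(90°) = 25 + 225 - 0 = 250
  FE = 5·√10

Step 2: From HF = 5, HJ = 11, FJ = 15, by the inverse law of cosines:
  cos(∠FHJ) = (HF² + HJ² - FJ²) / (2·HF·HJ)
  ∠FHJ = 135.9°

Step 3: From FH = 5, FJ = 15, HJ = 11, by the inverse law of cosines:
  cos(∠HFJ) = (FH² + FJ² - HJ²) / (2·FH·FJ)
  ∠HFJ = 30.68°

Step 4: From JF = 15, JH = 11, FH = 5, by the inverse law of cosines:
  cos(∠FJH) = (JF² + JH² - FH²) / (2·JF·JH)
  ∠FJH = 13.41°

Step 5: From EF = 5·√10, FB = 6, and ∠EFB = 90°, by the law of cosines:
  EB² = EF² + FB² - 2·EF·FB·cos(90°) = 250 + 36 - 0 = 286
  EB ≈ 16.91

Step 6: From FE = 5·√10, FH = 5, EH = 15, by the inverse law of cosines:
  cos(∠EFH) = (FE² + FH² - EH²) / (2·FE·FH)
  ∠EFH = 71.57°

Step 7: From EF = 5·√10, EH = 15, FH = 5, by the inverse law of cosines:
  cos(∠FEH) = (EF² + EH² - FH²) / (2·EF·EH)
  ∠FEH = 18.43°

Step 8: From EB = 16.91, EF = 5·√10, BF = 6, by the inverse law of cosines:
  cos(∠BEF) = (EB² + EF² - BF²) / (2·EB·EF)
  ∠BEF = 20.78°

Step 9: From BE = 16.91, BF = 6, EF = 5·√10, by the inverse law of cosines:
  cos(∠EBF) = (BE² + BF² - EF²) / (2·BE·BF)
  ∠EBF = 69.22°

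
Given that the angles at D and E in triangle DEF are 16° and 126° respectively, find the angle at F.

By the triangle angle sum property, the three interior angles of any triangle add up to 180°.
We know angle D = 16° and angle E = 126°, so their sum is 142°.
Therefore angle F = 180° - 142° = 38°.

38 degrees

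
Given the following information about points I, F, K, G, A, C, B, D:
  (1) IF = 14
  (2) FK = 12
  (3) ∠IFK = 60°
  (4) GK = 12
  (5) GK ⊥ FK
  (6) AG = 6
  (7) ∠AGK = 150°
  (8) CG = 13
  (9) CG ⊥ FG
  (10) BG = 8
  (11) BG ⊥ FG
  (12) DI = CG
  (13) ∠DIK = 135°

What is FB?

Step 1: By the law of cosines on triangle FKG: FG² = 12² + 12² − 2·12·12·cos(90°) = 288, so FG = 12·√2.
Step 2: By the law of cosines on triangle FGB: FB² = (12·√2)² + 8² − 2·12·√2·8·cos(90°) = 352, so FB = 4·√22.

Therefore, the length of FB = 4·√22.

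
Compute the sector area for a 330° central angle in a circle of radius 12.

Sector area = πr² × θ/360
= π × 12² × 11/12
= π × 144 × 11/12
= 132*pi

132*pi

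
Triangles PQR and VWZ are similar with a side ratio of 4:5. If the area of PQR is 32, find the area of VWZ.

Area ratio = (4/5)^2 = 16/25. Area of VWZ = 32 * 25/16 = 50.

50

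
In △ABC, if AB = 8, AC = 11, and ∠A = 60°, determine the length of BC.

When two sides and the included angle are known, the law of cosines gives the third side.
c^2 = a^2 + b^2 - 2ab cos(C) generalizes the Pythagorean theorem to non-right triangles.
Here: BC^2 = 64 + 121 - 176*(1/2) = 97
BC = sqrt(97)

sqrt(97)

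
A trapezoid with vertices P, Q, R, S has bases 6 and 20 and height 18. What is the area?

A trapezoid's area equals the midsegment times the height.
The midsegment is (6 + 20) / 2 = 13.
Area = 13 * 18 = 234.

234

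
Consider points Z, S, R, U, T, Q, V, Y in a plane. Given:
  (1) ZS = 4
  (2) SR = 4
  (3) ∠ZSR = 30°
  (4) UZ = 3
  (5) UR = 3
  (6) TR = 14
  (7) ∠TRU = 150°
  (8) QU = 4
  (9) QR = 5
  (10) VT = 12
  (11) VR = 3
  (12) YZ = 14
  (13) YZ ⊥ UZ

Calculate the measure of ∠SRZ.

Step 1: By the law of cosines on triangle RSZ: RZ² = 4² + 4² − 2·4·4·cos(30°) = 4.29, so RZ ≈ 2.07.
Step 2: By the inverse law of cosines on triangle SRZ: cos(∠SRZ) = (4² + 2.07² − 4²) / (2·4·2.07) = 4.29/16.56 = 0.2588, so ∠SRZ = 75°.

Therefore, the measure of angle ∠SRZ = 75°.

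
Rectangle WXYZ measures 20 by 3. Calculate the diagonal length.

A rectangle's diagonal splits it into two right triangles, with the diagonal as the hypotenuse.
By the Pythagorean theorem, d^2 = 20^2 + 3^2 = 409.
Therefore d = sqrt(409).

sqrt(409)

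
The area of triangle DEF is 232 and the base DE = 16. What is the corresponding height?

height = 2 * 232 / 16 = 29

29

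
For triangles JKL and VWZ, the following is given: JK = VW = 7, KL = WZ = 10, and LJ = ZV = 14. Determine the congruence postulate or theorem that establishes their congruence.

The given information provides:
JK = VW = 7, KL = WZ = 10, and LJ = ZV = 14
This matches the SSS congruence theorem.
All three pairs of corresponding sides are equal (Side-Side-Side).

SSS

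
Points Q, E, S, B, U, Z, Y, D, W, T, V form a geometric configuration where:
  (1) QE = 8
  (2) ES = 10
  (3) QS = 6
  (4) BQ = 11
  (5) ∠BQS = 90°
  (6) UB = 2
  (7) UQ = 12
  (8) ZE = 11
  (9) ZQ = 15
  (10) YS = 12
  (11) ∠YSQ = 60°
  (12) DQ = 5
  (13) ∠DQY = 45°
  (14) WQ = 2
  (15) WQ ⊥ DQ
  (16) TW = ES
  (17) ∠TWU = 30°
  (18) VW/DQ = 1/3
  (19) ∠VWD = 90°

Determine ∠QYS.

Step 1: By the law of cosines on triangle YSQ: YQ² = 12² + 6² − 2·12·6·cos(60°) = 108, so YQ = 6·√3.
Step 2: By the inverse law of cosines on triangle QYS: cos(∠QYS) = ((6·√3)² + 12² − 6²) / (2·6·√3·12) = 216/249.42 = 0.866, so ∠QYS = 30°.

Therefore, the measure of angle ∠QYS = 30°.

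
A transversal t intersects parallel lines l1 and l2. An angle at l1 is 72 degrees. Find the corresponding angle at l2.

When a transversal crosses parallel lines, angles in the same position at each intersection are called corresponding angles.
These are always equal, so the answer is 72 degrees.

72 degrees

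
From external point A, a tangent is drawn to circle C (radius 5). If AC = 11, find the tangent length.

Let T be the point of tangency. Then CT ⊥ AT (radius ⊥ tangent).
In right triangle CTA: CA² = CT² + AT²
11² = 5² + AT²
AT² = 96, AT = 4*sqrt(6)

4*sqrt(6)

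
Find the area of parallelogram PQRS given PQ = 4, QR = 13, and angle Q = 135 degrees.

The area of a parallelogram equals the product of two adjacent sides times the sine of the included angle.
This is because the height equals 13 * sin(135°) = 13*sqrt(2)/2.
Area = 4 * 13*sqrt(2)/2 = 26*sqrt(2)

26*sqrt(2)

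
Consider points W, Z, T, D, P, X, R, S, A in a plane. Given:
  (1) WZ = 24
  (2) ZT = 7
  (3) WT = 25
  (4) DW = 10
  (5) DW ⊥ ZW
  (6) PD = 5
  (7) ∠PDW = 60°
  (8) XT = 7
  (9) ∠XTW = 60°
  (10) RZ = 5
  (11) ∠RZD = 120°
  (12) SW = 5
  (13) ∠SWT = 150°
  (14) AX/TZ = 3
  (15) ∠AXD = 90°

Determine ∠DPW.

Step 1: By the law of cosines on triangle PDW: PW² = 5² + 10² − 2·5·10·cos(60°) = 75, so PW = 5·√3.
Step 2: By the inverse law of cosines on triangle DPW: cos(∠DPW) = (5² + (5·√3)² − 10²) / (2·5·5·√3) = 0/86.6 = 0, so ∠DPW = 90°.

Therefore, the measure of angle ∠DPW = 90°.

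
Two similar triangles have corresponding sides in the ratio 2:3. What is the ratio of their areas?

Area scales with the square of linear dimensions. If every length is multiplied by 2/3, then the area is multiplied by (2/3)^2 = 4/9.
The area ratio is 4:9.

4:9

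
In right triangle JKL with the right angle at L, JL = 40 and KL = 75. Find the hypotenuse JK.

JK = sqrt(40^2 + 75^2) = sqrt(7225) = 85

85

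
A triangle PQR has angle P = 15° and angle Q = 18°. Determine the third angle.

Let angle R = x. Then 15 + 18 + x = 180.
x = 180 - 33 = 147 degrees.

147 degrees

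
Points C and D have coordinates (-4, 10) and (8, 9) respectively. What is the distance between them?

d = sqrt((12)^2 + (-1)^2) = sqrt(145)

sqrt(145)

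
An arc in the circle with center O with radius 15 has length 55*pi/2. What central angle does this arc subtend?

θ = 360 × 55*pi/2 / (2π × 15) = 330° (rearranging arc length formula).

330°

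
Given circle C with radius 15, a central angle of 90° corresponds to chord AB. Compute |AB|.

Chord = 2(15) sin(45°) = 15*sqrt(2)

15*sqrt(2)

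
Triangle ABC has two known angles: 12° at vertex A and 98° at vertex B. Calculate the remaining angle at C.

angle C = 180 - 12 - 98 = 70 degrees.

70 degrees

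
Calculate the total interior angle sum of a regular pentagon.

The sum of interior angles of an n-sided polygon is (n - 2) * 180.
For n = 5: (5 - 2) * 180 = 3 * 180 = 540 degrees.

540 degrees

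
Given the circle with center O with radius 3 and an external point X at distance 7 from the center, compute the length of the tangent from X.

Let T be the point of tangency. Then OT ⊥ XT (radius ⊥ tangent).
In right triangle OTX: OX² = OT² + XT²
7² = 3² + XT²
XT² = 40, XT = 2*sqrt(10)

2*sqrt(10)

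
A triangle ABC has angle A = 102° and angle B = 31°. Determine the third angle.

angle C = 180 - 102 - 31 = 47 degrees.

47 degrees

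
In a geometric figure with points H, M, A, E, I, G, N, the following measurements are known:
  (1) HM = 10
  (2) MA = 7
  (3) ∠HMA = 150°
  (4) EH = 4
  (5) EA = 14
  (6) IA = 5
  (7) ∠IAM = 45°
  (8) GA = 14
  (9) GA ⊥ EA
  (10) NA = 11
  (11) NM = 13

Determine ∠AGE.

Step 1: By the law of cosines on triangle GAE: GE² = 14² + 14² − 2·14·14·cos(90°) = 392, so GE = 14·√2.
Step 2: By the inverse law of cosines on triangle AGE: cos(∠AGE) = (14² + (14·√2)² − 14²) / (2·14·14·√2) = 392/554.37 = 0.7071, so ∠AGE = 45°.

Therefore, the measure of angle ∠AGE = 45°.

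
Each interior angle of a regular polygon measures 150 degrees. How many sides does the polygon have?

Exterior angle = 180 - 150 = 30. n = 360 / 30 = 12.

12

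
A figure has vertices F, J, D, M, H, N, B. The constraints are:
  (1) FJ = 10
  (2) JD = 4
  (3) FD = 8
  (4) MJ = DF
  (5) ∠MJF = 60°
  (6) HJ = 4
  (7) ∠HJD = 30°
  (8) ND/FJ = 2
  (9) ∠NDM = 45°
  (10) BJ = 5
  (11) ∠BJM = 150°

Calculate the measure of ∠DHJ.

Step 1: By the law of cosines on triangle HJD: HD² = 4² + 4² − 2·4·4·cos(30°) = 4.29, so HD ≈ 2.07.
Step 2: By the inverse law of cosines on triangle DHJ: cos(∠DHJ) = (2.07² + 4² − 4²) / (2·2.07·4) = 4.29/16.56 = 0.2588, so ∠DHJ = 75°.

Therefore, the measure of angle ∠DHJ = 75°.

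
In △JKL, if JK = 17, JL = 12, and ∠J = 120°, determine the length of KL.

Law of cosines: KL^2 = 17^2 + 12^2 - 2(17)(12)cos(120°) = 637, so KL = 7*sqrt(13).

7*sqrt(13)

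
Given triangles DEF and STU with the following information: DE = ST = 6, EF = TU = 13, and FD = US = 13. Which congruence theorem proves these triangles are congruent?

The given information matches SSS: All three pairs of corresponding sides are equal (Side-Side-Side).

SSS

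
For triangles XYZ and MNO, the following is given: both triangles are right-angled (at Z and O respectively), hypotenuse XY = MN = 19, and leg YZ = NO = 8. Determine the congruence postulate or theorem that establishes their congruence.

The given information provides:
both triangles are right-angled (at Z and O respectively), hypotenuse XY = MN = 19, and leg YZ = NO = 8
This matches the HL congruence theorem.
The hypotenuse and one leg of two right triangles are equal (Hypotenuse-Leg).

HL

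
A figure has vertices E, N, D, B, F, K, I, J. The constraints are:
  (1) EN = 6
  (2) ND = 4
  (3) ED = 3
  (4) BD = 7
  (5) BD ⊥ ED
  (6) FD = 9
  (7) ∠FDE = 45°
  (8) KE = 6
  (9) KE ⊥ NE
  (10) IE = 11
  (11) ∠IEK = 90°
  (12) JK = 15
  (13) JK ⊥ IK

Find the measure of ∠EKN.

Step 1: By the law of cosines on triangle KEN: KN² = 6² + 6² − 2·6·6·cos(90°) = 72, so KN = 6·√2.
Step 2: By the inverse law of cosines on triangle EKN: cos(∠EKN) = (6² + (6·√2)² − 6²) / (2·6·6·√2) = 72/101.82 = 0.7071, so ∠EKN = 45°.

Therefore, the measure of angle ∠EKN = 45°.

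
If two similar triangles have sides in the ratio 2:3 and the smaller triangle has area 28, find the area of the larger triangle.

Area ratio = (2/3)^2 = 4/9. Area of the larger triangle = 28 * 9/4 = 63.

63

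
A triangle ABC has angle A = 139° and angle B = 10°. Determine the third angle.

Let angle C = x. Then 139 + 10 + x = 180.
x = 180 - 149 = 31 degrees.

31 degrees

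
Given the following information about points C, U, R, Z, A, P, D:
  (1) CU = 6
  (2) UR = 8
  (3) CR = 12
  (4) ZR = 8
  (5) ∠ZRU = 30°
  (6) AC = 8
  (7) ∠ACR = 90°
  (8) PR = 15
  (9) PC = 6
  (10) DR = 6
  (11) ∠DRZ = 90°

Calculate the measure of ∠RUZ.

Step 1: By the law of cosines on triangle URZ: UZ² = 8² + 8² − 2·8·8·cos(30°) = 17.15, so UZ ≈ 4.14.
Step 2: By the inverse law of cosines on triangle RUZ: cos(∠RUZ) = (8² + 4.14² − 8²) / (2·8·4.14) = 17.15/66.26 = 0.2588, so ∠RUZ = 75°.

Therefore, the measure of angle ∠RUZ = 75°.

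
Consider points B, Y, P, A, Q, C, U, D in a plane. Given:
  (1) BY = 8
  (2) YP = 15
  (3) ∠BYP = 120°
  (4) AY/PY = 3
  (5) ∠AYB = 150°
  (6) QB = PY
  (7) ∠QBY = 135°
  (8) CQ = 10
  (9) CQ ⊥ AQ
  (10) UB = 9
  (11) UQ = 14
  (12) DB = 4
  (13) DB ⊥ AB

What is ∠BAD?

From the given relations: AY = 3·PY = 3·15 = 45.
Step 1: By the law of cosines on triangle AYB: AB² = 45² + 8² − 2·45·8·cos(150°) = 2712.54, so AB ≈ 52.08.
Step 2: By the law of cosines on triangle ABD: AD² = 52.08² + 4² − 2·52.08·4·cos(90°) = 2728.54, so AD ≈ 52.24.
Step 3: By the inverse law of cosines on triangle BAD: cos(∠BAD) = (52.08² + 52.24² − 4²) / (2·52.08·52.24) = 5425.08/5441.05 = 0.9971, so ∠BAD = 4.39°.

Therefore, the measure of angle ∠BAD = 4.39°.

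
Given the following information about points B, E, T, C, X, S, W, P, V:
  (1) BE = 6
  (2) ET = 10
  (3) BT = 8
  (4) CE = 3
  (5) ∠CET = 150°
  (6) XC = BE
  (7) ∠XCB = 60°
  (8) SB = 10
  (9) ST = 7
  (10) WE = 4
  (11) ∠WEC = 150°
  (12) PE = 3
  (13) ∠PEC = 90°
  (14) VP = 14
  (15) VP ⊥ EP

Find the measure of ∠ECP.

Step 1: By the law of cosines on triangle CEP: CP² = 3² + 3² − 2·3·3·cos(90°) = 18, so CP = 3·√2.
Step 2: By the inverse law of cosines on triangle ECP: cos(∠ECP) = (3² + (3·√2)² − 3²) / (2·3·3·√2) = 18/25.46 = 0.7071, so ∠ECP = 45°.

Therefore, the measure of angle ∠ECP = 45°.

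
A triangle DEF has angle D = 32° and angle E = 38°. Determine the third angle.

The interior angles sum to 180°: angle F = 180 - 32 - 38 = 110°.
The triangle is obtuse (angles 32°, 38°, 110°).

110 degrees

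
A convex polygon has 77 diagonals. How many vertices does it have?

Using d = n(n - 3)/2, we solve 77 = n(n - 3)/2.
So n(n - 3) = 154.
Testing n = 14: 14 * 11 = 154 = 154. Correct.
The polygon has 14 sides.

14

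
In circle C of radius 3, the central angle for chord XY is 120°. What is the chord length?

Drop a perpendicular from the center to the chord, bisecting both the chord and the central angle.
Each half-chord = r sin(θ/2) = 3 sin(60°).
The full chord = 2 × 3 × sin(60°) = 3*sqrt(3).

3*sqrt(3)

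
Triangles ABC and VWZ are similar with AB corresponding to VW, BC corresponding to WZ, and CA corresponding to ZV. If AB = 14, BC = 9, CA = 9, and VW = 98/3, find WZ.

Since the triangles are similar, the ratio of corresponding sides is constant.
Scale factor k = VW / AB = 98/3 / 14 = 7/3
WZ = k * BC = 7/3 * 9 = 21

21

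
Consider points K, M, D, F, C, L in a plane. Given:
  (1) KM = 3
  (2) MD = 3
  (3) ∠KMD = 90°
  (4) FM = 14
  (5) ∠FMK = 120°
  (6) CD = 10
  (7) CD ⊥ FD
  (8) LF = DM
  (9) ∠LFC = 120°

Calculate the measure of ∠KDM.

Step 1: By the law of cosines on triangle DMK: DK² = 3² + 3² − 2·3·3·cos(90°) = 18, so DK = 3·√2.
Step 2: By the inverse law of cosines on triangle KDM: cos(∠KDM) = ((3·√2)² + 3² − 3²) / (2·3·√2·3) = 18/25.46 = 0.7071, so ∠KDM = 45°.

Therefore, the measure of angle ∠KDM = 45°.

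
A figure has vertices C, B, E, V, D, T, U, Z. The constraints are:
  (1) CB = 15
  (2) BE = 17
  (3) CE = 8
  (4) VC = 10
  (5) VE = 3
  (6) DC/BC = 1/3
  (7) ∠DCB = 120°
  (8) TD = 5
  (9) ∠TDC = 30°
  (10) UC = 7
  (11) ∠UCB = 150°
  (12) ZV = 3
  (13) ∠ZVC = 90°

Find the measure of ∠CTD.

From the given relations: DC = 1/3·BC = 1/3·15 = 5.
Step 1: By the law of cosines on triangle TDC: TC² = 5² + 5² − 2·5·5·cos(30°) = 6.7, so TC ≈ 2.59.
Step 2: By the inverse law of cosines on triangle CTD: cos(∠CTD) = (2.59² + 5² − 5²) / (2·2.59·5) = 6.7/25.88 = 0.2588, so ∠CTD = 75°.

Therefore, the measure of angle ∠CTD = 75°.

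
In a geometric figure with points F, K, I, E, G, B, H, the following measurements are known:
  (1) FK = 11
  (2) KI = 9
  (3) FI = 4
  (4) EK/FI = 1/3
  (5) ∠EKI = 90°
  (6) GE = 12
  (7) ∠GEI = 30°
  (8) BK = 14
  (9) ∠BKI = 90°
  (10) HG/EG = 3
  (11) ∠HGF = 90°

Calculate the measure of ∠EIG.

From the given relations: EK = 1/3·FI = 1/3·4 ≈ 1.33.
Step 1: By the law of cosines on triangle IKE: IE² = 9² + 1.33² − 2·9·1.33·cos(90°) = 82.78, so IE ≈ 9.1.
Step 2: By the law of cosines on triangle IEG: IG² = 9.1² + 12² − 2·9.1·12·cos(30°) = 37.67, so IG ≈ 6.14.
Step 3: By the inverse law of cosines on triangle EIG: cos(∠EIG) = (9.1² + 6.14² − 12²) / (2·9.1·6.14) = -23.55/111.69 = -0.2108, so ∠EIG = 102.17°.

Therefore, the measure of angle ∠EIG = 102.17°.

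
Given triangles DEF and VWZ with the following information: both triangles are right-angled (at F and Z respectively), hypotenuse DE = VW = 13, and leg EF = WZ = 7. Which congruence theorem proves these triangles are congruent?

The given information matches HL: The hypotenuse and one leg of two right triangles are equal (Hypotenuse-Leg).

HL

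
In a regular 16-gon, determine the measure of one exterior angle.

Each exterior angle of a regular n-gon is 360 / n.
For n = 16: 360 / 16 = 45/2 degrees.

45/2 degrees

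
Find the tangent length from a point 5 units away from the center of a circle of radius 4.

The tangent, radius, and line from the external point to the center form a right triangle.
The right angle is where the tangent meets the radius.
By the Pythagorean theorem: tangent² + 4² = 5²
tangent² = 25 - 16 = 9
tangent = 3

3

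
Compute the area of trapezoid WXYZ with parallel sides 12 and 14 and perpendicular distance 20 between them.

Area = (12 + 14) * 20 / 2 = 520 / 2 = 260

260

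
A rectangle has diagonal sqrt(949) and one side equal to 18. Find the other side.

Using the Pythagorean theorem: d^2 = a^2 + b^2
b^2 = d^2 - a^2
b^2 = 949 - 324
b^2 = 625
b = sqrt(625) = 25

25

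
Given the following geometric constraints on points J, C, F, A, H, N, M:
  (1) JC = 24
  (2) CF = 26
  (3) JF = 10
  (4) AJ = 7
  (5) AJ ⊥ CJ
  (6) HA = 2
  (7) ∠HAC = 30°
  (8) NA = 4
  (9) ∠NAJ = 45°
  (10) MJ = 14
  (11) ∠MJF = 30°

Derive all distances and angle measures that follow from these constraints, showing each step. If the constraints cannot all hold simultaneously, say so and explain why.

The constraints are consistent.

Step 1: From JA = 7, AN = 4, and ∠JAN = 45°, by the law of cosines:
  JN² = JA² + AN² - 2·JA·AN·cos(45°) = 49 + 16 - 39.6 = 25.4
  JN ≈ 5.04

Step 2: From CJ = 24, JA = 7, and ∠CJA = 90°, by the law of cosines:
  CA² = CJ² + JA² - 2·CJ·JA·cos(90°) = 576 + 49 - 0 = 625
  CA = 25

Step 3: From FJ = 10, JM = 14, and ∠FJM = 30°, by the law of cosines:
  FM² = FJ² + JM² - 2·FJ·JM·cos(30°) = 100 + 196 - 242.5 = 53.51
  FM ≈ 7.32

Step 4: From JC = 24, JF = 10, CF = 26, by the inverse law of cosines:
  cos(∠CJF) = (JC² + JF² - CF²) / (2·JC·JF)
  ∠CJF = 90°

Step 5: From CF = 26, CJ = 24, FJ = 10, by the inverse law of cosines:
  cos(∠FCJ) = (CF² + CJ² - FJ²) / (2·CF·CJ)
  ∠FCJ = 22.62°

Step 6: From FC = 26, FJ = 10, CJ = 24, by the inverse law of cosines:
  cos(∠CFJ) = (FC² + FJ² - CJ²) / (2·FC·FJ)
  ∠CFJ = 67.38°

Step 7: From CA = 25, AH = 2, and ∠CAH = 30°, by the law of cosines:
  CH² = CA² + AH² - 2·CA·AH·cos(30°) = 625 + 4 - 86.6 = 542.4
  CH ≈ 23.29

Step 8: From JA = 7, JN = 5.04, AN = 4, by the inverse law of cosines:
  cos(∠AJN) = (JA² + JN² - AN²) / (2·JA·JN)
  ∠AJN = 34.14°

Step 9: From CA = 25, CJ = 24, AJ = 7, by the inverse law of cosines:
  cos(∠ACJ) = (CA² + CJ² - AJ²) / (2·CA·CJ)
  ∠ACJ = 16.26°

Step 10: From FJ = 10, FM = 7.32, JM = 14, by the inverse law of cosines:
  cos(∠JFM) = (FJ² + FM² - JM²) / (2·FJ·FM)
  ∠JFM = 106.88°

Step 11: From AC = 25, AJ = 7, CJ = 24, by the inverse law of cosines:
  cos(∠CAJ) = (AC² + AJ² - CJ²) / (2·AC·AJ)
  ∠CAJ = 73.74°

Step 12: From NA = 4, NJ = 5.04, AJ = 7, by the inverse law of cosines:
  cos(∠ANJ) = (NA² + NJ² - AJ²) / (2·NA·NJ)
  ∠ANJ = 100.86°

Step 13: From MF = 7.32, MJ = 14, FJ = 10, by the inverse law of cosines:
  cos(∠FMJ) = (MF² + MJ² - FJ²) / (2·MF·MJ)
  ∠FMJ = 43.12°

Step 14: From CA = 25, CH = 23.29, AH = 2, by the inverse law of cosines:
  cos(∠ACH) = (CA² + CH² - AH²) / (2·CA·CH)
  ∠ACH = 2.46°

Step 15: From HA = 2, HC = 23.29, AC = 25, by the inverse law of cosines:
  cos(∠AHC) = (HA² + HC² - AC²) / (2·HA·HC)
  ∠AHC = 147.54°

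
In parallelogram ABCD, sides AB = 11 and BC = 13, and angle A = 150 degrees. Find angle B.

In a parallelogram, consecutive angles are supplementary (sum to 180°).
angle B = 180 - angle A
angle B = 180 - 150
angle B = 30 degrees

30 degrees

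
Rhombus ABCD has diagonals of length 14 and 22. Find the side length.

In a rhombus, the diagonals bisect each other perpendicularly, creating four congruent right triangles.
Each triangle has legs 7 (half of 14) and 11 (half of 22).
The hypotenuse of each right triangle is a side of the rhombus:
side = sqrt(7^2 + 11^2) = sqrt(170)

sqrt(170)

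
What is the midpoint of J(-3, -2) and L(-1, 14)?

The midpoint is the average of the coordinates:
x: (-3 + -1)/2 = -2
y: (-2 + 14)/2 = 6
Midpoint = (-2, 6)

(-2, 6)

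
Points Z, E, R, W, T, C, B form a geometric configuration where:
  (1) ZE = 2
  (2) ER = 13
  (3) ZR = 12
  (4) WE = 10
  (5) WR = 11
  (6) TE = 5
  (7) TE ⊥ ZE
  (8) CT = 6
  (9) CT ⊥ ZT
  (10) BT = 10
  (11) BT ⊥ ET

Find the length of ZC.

Step 1: By the law of cosines on triangle ZET: ZT² = 2² + 5² − 2·2·5·cos(90°) = 29, so ZT = √29.
Step 2: By the law of cosines on triangle ZTC: ZC² = √29² + 6² − 2·√29·6·cos(90°) = 65, so ZC = √65.

Therefore, the length of ZC = √65.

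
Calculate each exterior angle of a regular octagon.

Each exterior angle of a regular n-gon is 360 / n.
For n = 8: 360 / 8 = 45 degrees.

45 degrees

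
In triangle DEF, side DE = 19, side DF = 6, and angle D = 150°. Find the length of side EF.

When two sides and the included angle are known, the law of cosines gives the third side.
c^2 = a^2 + b^2 - 2ab cos(C) generalizes the Pythagorean theorem to non-right triangles.
Here: EF^2 = 361 + 36 - 228*(-sqrt(3)/2) = 114*sqrt(3) + 397
EF = sqrt(114*sqrt(3) + 397)

sqrt(114*sqrt(3) + 397)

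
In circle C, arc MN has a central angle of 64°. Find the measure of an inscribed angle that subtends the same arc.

An inscribed angle intercepts an arc from a point on the circle, while the central angle intercepts the same arc from the center.
The inscribed angle is always half the central angle: 64° / 2 = 32°.

32°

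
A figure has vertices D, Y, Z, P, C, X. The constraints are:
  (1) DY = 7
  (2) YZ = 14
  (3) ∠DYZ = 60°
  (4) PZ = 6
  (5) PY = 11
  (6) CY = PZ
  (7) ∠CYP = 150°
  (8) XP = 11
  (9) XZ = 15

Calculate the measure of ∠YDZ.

Step 1: By the law of cosines on triangle DYZ: DZ² = 7² + 14² − 2·7·14·cos(60°) = 147, so DZ = 7·√3.
Step 2: By the inverse law of cosines on triangle YDZ: cos(∠YDZ) = (7² + (7·√3)² − 14²) / (2·7·7·√3) = 0/169.74 = 0, so ∠YDZ = 90°.

Therefore, the measure of angle ∠YDZ = 90°.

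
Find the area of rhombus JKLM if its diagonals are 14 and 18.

Area = (14 * 18) / 2 = 252 / 2 = 126

126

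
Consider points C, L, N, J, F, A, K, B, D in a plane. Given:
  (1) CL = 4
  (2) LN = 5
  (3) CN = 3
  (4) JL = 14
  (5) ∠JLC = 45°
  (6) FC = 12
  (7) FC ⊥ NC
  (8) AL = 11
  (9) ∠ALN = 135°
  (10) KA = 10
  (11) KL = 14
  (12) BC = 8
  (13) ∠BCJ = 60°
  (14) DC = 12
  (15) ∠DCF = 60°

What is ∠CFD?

Step 1: By the law of cosines on triangle FCD: FD² = 12² + 12² − 2·12·12·cos(60°) = 144, so FD = 12.
Step 2: By the inverse law of cosines on triangle CFD: cos(∠CFD) = (12² + 12² − 12²) / (2·12·12) = 144/288 = 0.5, so ∠CFD = 60°.

Therefore, the measure of angle ∠CFD = 60°.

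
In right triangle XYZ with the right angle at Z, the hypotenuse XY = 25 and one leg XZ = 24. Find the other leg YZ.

By the Pythagorean theorem: YZ^2 = XY^2 - XZ^2
YZ^2 = 25^2 - 24^2 = 625 - 576 = 49
YZ = sqrt(49) = 7

7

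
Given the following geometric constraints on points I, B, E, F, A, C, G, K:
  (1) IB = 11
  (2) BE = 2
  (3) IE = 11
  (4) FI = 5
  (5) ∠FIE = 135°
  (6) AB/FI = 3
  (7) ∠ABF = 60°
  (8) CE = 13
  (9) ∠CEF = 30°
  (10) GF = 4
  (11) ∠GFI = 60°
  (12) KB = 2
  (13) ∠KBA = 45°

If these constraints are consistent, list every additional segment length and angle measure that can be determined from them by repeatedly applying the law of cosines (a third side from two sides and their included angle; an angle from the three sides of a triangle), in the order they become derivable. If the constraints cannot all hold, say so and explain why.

The constraints are consistent. Derivable facts, in order:
After 1 step:
- AK ≈ 13.66
- EF ≈ 14.96
- IG = √21
- ∠BEI = 84.78°
- ∠BIE = 10.43°
- ∠EBI = 84.78°
After 2 steps:
- FC ≈ 7.48
- ∠AKB = 129.06°
- ∠BAK = 5.94°
- ∠EFI = 31.33°
- ∠FEI = 13.67°
- ∠FGI = 70.89°
- ∠FIG = 49.11°
After 3 steps:
- ∠CFE = 60.34°
- ∠ECF = 89.66°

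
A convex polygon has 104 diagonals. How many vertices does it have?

Using d = n(n - 3)/2, we solve 104 = n(n - 3)/2.
So n(n - 3) = 208.
Testing n = 16: 16 * 13 = 208 = 208. Correct.
The polygon has 16 sides.

16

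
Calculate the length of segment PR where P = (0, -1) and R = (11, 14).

d = sqrt((11)^2 + (15)^2) = sqrt(346)

sqrt(346)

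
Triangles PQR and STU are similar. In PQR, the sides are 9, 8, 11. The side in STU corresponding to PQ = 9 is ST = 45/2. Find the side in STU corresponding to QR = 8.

k = 45/2/9 = 5/2. TU = 5/2 * 8 = 20.

20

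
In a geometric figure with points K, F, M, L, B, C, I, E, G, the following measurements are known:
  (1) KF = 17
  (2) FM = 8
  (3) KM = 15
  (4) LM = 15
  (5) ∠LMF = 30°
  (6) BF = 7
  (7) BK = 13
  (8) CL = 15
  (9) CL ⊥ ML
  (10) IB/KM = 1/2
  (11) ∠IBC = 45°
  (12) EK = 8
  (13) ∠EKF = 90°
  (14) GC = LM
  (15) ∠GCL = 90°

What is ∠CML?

Step 1: By the law of cosines on triangle MLC: MC² = 15² + 15² − 2·15·15·cos(90°) = 450, so MC = 15·√2.
Step 2: By the inverse law of cosines on triangle CML: cos(∠CML) = ((15·√2)² + 15² − 15²) / (2·15·√2·15) = 450/636.4 = 0.7071, so ∠CML = 45°.

Therefore, the measure of angle ∠CML = 45°.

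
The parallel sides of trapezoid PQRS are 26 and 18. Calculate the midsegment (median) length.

The midsegment (median) of a trapezoid connects the midpoints of the non-parallel sides.
Its length is the average of the two bases: (26 + 18) / 2 = 22.

22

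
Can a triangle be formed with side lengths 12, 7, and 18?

Check all three triangle inequalities:
12 + 7 = 19 > 18 ✓
12 + 18 = 30 > 7 ✓
7 + 18 = 25 > 12 ✓
All conditions hold, so these sides form a valid triangle.

Yes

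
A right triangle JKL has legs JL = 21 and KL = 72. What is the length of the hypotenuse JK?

JK = sqrt(21^2 + 72^2) = sqrt(5625) = 75

75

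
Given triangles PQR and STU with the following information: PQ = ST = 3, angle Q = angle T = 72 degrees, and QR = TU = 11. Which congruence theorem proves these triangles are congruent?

The given information provides:
PQ = ST = 3, angle Q = angle T = 72 degrees, and QR = TU = 11
This matches the SAS congruence theorem.
Two pairs of corresponding sides and the included angle are equal (Side-Angle-Side).

SAS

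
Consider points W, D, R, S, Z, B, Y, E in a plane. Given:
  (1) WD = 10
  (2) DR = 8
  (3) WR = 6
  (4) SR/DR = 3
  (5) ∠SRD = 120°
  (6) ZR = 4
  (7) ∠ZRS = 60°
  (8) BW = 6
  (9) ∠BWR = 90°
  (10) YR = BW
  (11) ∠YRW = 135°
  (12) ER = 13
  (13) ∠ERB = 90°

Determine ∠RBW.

Step 1: By the law of cosines on triangle BWR: BR² = 6² + 6² − 2·6·6·cos(90°) = 72, so BR = 6·√2.
Step 2: By the inverse law of cosines on triangle RBW: cos(∠RBW) = ((6·√2)² + 6² − 6²) / (2·6·√2·6) = 72/101.82 = 0.7071, so ∠RBW = 45°.

Therefore, the measure of angle ∠RBW = 45°.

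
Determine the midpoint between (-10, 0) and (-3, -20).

The midpoint is the average of the coordinates:
x: (-10 + -3)/2 = -13/2
y: (0 + -20)/2 = -10
Midpoint = (-13/2, -10)

(-13/2, -10)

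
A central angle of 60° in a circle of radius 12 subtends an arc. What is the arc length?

The full circumference is 2πr = 2π(12) = 24*pi.
The arc spans 60° out of 360°, which is a fraction of 1/6.
Arc length = 24*pi × 1/6 = 4*pi.

4*pi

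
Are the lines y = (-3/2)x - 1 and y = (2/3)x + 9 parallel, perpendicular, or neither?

Slope of line 1: m1 = -3/2
Slope of line 2: m2 = 2/3
m1 * m2 = -1, so perpendicular.

Perpendicular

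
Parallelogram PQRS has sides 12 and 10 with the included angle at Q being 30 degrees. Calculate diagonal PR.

The diagonal of a parallelogram can be found by treating two adjacent sides and the diagonal as a triangle.
Applying the law of cosines with sides 12, 10 and included angle 30°:
d^2 = 144 + 100 - 240*cos(30°) = 244 - 120*sqrt(3)
d = 2*sqrt(61 - 30*sqrt(3))

2*sqrt(61 - 30*sqrt(3))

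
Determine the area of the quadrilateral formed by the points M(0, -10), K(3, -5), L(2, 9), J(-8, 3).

Using the Shoelace formula for a quadrilateral (vertices in order):
Area = (1/2)|sum of (x_i * y_(i+1) - x_(i+1) * y_i)|
Terms: (0*-5 - 3*-10) = 30, (3*9 - 2*-5) = 37, (2*3 - -8*9) = 78, (-8*-10 - 0*3) = 80
Sum = 225
Area = (1/2)(225) = 225/2

225/2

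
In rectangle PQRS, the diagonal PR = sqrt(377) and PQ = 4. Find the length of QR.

The diagonal of a rectangle forms a right triangle with the two sides.
Rearranging the Pythagorean theorem: missing side = sqrt(d^2 - known^2).
= sqrt(377 - 16) = sqrt(361) = 19.

19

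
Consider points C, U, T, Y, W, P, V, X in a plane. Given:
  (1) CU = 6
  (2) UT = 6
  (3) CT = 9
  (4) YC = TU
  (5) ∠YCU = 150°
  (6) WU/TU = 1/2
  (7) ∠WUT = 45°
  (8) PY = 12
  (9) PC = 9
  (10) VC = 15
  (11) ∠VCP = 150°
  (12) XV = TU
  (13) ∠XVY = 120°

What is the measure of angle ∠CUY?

From the given relations: YC = TU = 6.
Step 1: By the law of cosines on triangle UCY: UY² = 6² + 6² − 2·6·6·cos(150°) = 134.35, so UY ≈ 11.59.
Step 2: By the inverse law of cosines on triangle CUY: cos(∠CUY) = (6² + 11.59² − 6²) / (2·6·11.59) = 134.35/139.09 = 0.9659, so ∠CUY = 15°.

Therefore, the measure of angle ∠CUY = 15°.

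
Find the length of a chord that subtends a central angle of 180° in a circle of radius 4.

Drop a perpendicular from the center to the chord, bisecting both the chord and the central angle.
Each half-chord = r sin(θ/2) = 4 sin(90°).
The full chord = 2 × 4 × sin(90°) = 8.

8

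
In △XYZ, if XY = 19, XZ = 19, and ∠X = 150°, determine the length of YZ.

Law of cosines: YZ^2 = 19^2 + 19^2 - 2(19)(19)cos(150°) = 361*sqrt(3) + 722, so YZ = 19*sqrt(sqrt(3) + 2).

19*sqrt(sqrt(3) + 2)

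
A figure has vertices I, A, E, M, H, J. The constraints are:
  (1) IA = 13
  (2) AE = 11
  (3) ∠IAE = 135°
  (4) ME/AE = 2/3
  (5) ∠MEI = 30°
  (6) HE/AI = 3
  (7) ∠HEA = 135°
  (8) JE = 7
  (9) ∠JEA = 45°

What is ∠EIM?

From the given relations: ME = 2/3·AE = 2/3·11 ≈ 7.33.
Step 1: By the law of cosines on triangle IAE: IE² = 13² + 11² − 2·13·11·cos(135°) = 492.23, so IE ≈ 22.19.
Step 2: By the law of cosines on triangle IEM: IM² = 22.19² + 7.33² − 2·22.19·7.33·cos(30°) = 264.21, so IM ≈ 16.25.
Step 3: By the inverse law of cosines on triangle EIM: cos(∠EIM) = (22.19² + 16.25² − 7.33²) / (2·22.19·16.25) = 702.66/721.25 = 0.9742, so ∠EIM = 13.04°.

Therefore, the measure of angle ∠EIM = 13.04°.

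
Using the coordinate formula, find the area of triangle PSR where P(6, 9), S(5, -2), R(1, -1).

Shoelace: Area = (1/2)|6(-2--1) + 5(-1-9) + 1(9--2)| = (1/2)(45) = 45/2

45/2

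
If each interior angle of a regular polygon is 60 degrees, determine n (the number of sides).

Each interior angle of a regular n-gon is (n - 2) * 180 / n.
Setting this equal to 60:
(n - 2) * 180 / n = 60
Each exterior angle = 180 - 60 = 120 degrees.
Since exterior angles sum to 360: n = 360 / 120 = 3.

3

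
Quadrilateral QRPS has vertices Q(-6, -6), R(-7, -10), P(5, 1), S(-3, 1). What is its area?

The Shoelace formula works by pairing each vertex with the next (cycling back to the first).
For each pair, compute x_i*y_(i+1) - x_(i+1)*y_i:
  (-6*-10 - -7*-6) = 18
  (-7*1 - 5*-10) = 43
  (5*1 - -3*1) = 8
  (-3*-6 - -6*1) = 24
Taking half the absolute value of the total: Area = (1/2)(93) = 93/2.

93/2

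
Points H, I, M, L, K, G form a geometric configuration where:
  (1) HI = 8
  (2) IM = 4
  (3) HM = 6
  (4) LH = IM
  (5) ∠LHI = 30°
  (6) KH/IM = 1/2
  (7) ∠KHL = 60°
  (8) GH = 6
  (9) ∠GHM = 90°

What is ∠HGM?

Step 1: By the law of cosines on triangle GHM: GM² = 6² + 6² − 2·6·6·cos(90°) = 72, so GM = 6·√2.
Step 2: By the inverse law of cosines on triangle HGM: cos(∠HGM) = (6² + (6·√2)² − 6²) / (2·6·6·√2) = 72/101.82 = 0.7071, so ∠HGM = 45°.

Therefore, the measure of angle ∠HGM = 45°.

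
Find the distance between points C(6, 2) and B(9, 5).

d = sqrt((9 - 6)^2 + (5 - 2)^2)
d = sqrt(3^2 + 3^2)
d = sqrt(9 + 9)
d = sqrt(18) = 3*sqrt(2)

3*sqrt(2)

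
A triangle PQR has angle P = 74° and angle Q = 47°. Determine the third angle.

The interior angles sum to 180°: angle R = 180 - 74 - 47 = 59°.
The triangle is acute (angles 74°, 47°, 59°).

59 degrees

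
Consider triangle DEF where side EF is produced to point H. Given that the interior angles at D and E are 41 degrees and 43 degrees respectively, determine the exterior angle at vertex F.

The interior angle at F is 180 - 41 - 43 = 96 degrees.
The exterior angle and interior angle at F are supplementary:
Exterior angle = 180 - 96 = 84 degrees.

84 degrees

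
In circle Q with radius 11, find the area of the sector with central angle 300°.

Sector area = πr² × θ/360
= π × 11² × 5/6
= π × 121 × 5/6
= 605*pi/6

605*pi/6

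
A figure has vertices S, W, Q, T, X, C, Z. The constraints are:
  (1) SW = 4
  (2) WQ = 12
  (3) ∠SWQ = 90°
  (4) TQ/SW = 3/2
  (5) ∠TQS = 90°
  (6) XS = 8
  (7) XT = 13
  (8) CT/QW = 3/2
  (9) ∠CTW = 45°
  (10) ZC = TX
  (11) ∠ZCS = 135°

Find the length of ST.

From the given relations: TQ = 3/2·SW = 3/2·4 = 6.
Step 1: By the law of cosines on triangle SWQ: SQ² = 4² + 12² − 2·4·12·cos(90°) = 160, so SQ = 4·√10.
Step 2: By the law of cosines on triangle SQT: ST² = (4·√10)² + 6² − 2·4·√10·6·cos(90°) = 196, so ST = 14.

Therefore, the length of ST = 14.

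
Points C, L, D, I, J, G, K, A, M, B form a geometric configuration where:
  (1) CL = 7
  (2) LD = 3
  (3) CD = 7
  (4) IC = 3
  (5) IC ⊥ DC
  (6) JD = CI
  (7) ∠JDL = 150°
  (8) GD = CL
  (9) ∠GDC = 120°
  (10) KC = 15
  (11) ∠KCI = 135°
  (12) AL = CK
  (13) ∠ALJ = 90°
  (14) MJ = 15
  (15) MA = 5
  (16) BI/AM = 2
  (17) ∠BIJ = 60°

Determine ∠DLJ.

From the given relations: JD = CI = 3.
Step 1: By the law of cosines on triangle LDJ: LJ² = 3² + 3² − 2·3·3·cos(150°) = 33.59, so LJ ≈ 5.8.
Step 2: By the inverse law of cosines on triangle DLJ: cos(∠DLJ) = (3² + 5.8² − 3²) / (2·3·5.8) = 33.59/34.77 = 0.9659, so ∠DLJ = 15°.

Therefore, the measure of angle ∠DLJ = 15°.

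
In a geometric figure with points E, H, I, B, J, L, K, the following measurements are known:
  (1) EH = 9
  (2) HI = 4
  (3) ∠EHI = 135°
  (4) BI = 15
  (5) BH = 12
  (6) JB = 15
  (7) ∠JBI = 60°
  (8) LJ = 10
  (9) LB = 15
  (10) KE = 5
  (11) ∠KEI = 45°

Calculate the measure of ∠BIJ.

Step 1: By the law of cosines on triangle IBJ: IJ² = 15² + 15² − 2·15·15·cos(60°) = 225, so IJ = 15.
Step 2: By the inverse law of cosines on triangle BIJ: cos(∠BIJ) = (15² + 15² − 15²) / (2·15·15) = 225/450 = 0.5, so ∠BIJ = 60°.

Therefore, the measure of angle ∠BIJ = 60°.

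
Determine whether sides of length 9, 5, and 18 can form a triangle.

Check the triangle inequality: 9 + 5 = 14 ≤ 18.
Since the sum of two sides does not exceed the third, no triangle can be formed.

No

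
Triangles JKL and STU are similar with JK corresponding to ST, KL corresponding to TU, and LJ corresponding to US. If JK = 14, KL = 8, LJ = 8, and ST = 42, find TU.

Since the triangles are similar, the ratio of corresponding sides is constant.
Scale factor k = ST / JK = 42 / 14 = 3
TU = k * KL = 3 * 8 = 24

24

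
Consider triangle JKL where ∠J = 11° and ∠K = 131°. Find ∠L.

angle L = 180 - 11 - 131 = 38 degrees.

38 degrees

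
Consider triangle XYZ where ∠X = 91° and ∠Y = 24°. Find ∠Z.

angle Z = 180 - 91 - 24 = 65 degrees.

65 degrees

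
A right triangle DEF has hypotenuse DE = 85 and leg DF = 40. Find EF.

By the Pythagorean theorem: EF^2 = DE^2 - DF^2
EF^2 = 85^2 - 40^2 = 7225 - 1600 = 5625
EF = sqrt(5625) = 75

75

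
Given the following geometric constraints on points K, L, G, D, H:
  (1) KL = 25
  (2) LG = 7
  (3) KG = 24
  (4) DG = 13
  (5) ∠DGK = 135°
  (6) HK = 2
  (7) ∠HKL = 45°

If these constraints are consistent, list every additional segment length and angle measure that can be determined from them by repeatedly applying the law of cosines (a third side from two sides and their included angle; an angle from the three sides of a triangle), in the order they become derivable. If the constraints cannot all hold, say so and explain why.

The constraints are consistent. Derivable facts, in order:
After 1 step:
- KD ≈ 34.44
- LH ≈ 23.63
- ∠GKL = 16.26°
- ∠GLK = 73.74°
- ∠KGL = 90°
After 2 steps:
- ∠DKG = 15.48°
- ∠GDK = 29.52°
- ∠HLK = 3.43°
- ∠KHL = 131.57°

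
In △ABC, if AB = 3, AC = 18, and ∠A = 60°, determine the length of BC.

Law of cosines: BC^2 = 3^2 + 18^2 - 2(3)(18)cos(60°) = 279, so BC = 3*sqrt(31).

3*sqrt(31)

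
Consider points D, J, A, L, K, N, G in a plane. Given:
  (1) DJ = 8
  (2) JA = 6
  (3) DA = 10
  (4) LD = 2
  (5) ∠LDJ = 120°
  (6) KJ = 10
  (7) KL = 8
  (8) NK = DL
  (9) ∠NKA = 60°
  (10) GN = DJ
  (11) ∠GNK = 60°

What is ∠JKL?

Step 1: By the law of cosines on triangle JDL: JL² = 8² + 2² − 2·8·2·cos(120°) = 84, so JL = 2·√21.
Step 2: By the inverse law of cosines on triangle JKL: cos(∠JKL) = (10² + 8² − (2·√21)²) / (2·10·8) = 80/160 = 0.5, so ∠JKL = 60°.

Therefore, the measure of angle ∠JKL = 60°.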